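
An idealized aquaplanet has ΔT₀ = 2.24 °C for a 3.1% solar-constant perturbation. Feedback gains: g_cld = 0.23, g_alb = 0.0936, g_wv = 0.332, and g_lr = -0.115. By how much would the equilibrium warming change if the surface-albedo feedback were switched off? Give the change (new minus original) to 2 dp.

-0.83 °C

Original: g = 0.5406, ΔT = 2.24/(1−0.5406) = 4.8759 °C.
Without surface-albedo: g' = 0.447, ΔT' = 2.24/(1−0.447) = 4.0506 °C.
Change = 4.0506 − 4.8759 = -0.83 °C.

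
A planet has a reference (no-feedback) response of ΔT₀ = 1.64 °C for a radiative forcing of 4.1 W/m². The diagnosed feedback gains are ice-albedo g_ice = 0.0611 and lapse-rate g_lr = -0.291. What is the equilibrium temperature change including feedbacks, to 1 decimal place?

Total gain g = 0.0611 − 0.291 = -0.2299.
Amplification A = 1/(1 + 0.2299) = 0.8131.
ΔT = 1.64 × 0.8131 = 1.3 °C.

1.3 °C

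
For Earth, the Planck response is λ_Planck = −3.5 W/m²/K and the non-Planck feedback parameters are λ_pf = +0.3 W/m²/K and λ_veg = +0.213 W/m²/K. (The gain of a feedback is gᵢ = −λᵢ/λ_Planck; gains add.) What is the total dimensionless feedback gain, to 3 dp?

0.147

Convert to gains: g_pf = 0.3/3.5 = 0.08571; g_veg = 0.213/3.5 = 0.06086.
Total gain g = 0.14657.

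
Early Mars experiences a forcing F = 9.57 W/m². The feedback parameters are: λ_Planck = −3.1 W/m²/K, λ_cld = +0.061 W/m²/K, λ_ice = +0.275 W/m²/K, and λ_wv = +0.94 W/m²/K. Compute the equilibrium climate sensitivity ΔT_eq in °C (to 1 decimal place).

Net feedback parameter λ = (−3.1) + (+0.061) + (+0.275) + (+0.94) = -1.824 W/m²/K.
ΔT = −F/λ = −9.57/(-1.824) = 5.2 °C.

5.2 °C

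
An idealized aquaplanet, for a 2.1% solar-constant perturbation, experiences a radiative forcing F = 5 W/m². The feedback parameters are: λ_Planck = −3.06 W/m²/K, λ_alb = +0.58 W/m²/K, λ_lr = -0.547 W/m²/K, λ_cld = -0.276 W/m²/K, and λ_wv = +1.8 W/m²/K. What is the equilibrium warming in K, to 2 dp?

Net feedback parameter λ = (−3.06) + (+0.58) + (-0.547) + (-0.276) + (+1.8) = -1.503 W/m²/K.
ΔT = −F/λ = −5/(-1.503) = 3.33 K.

3.33 K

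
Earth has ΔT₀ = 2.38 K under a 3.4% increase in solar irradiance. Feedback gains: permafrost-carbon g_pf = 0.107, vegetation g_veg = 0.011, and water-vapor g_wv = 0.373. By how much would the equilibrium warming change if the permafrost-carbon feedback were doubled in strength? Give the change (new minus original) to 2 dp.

Original: g = 0.491, ΔT = 2.38/(1−0.491) = 4.6758 K.
With doubled permafrost-carbon: g' = 0.598, ΔT' = 2.38/(1−0.598) = 5.9204 K.
Change = 5.9204 − 4.6758 = 1.24 K.

1.24 K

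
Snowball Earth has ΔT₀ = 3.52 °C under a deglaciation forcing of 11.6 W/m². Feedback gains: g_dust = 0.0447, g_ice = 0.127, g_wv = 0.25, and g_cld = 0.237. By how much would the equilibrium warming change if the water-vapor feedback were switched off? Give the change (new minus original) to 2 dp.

Original: g = 0.6587, ΔT = 3.52/(1−0.6587) = 10.3135 °C.
Without water-vapor: g' = 0.4087, ΔT' = 3.52/(1−0.4087) = 5.9530 °C.
Change = 5.9530 − 10.3135 = -4.36 °C.

-4.36 °C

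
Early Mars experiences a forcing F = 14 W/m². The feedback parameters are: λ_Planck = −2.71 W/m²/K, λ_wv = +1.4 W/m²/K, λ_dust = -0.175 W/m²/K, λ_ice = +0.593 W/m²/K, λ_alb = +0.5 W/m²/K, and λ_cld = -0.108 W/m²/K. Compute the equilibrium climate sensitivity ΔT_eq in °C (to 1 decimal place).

Net feedback parameter λ = (−2.71) + (+1.4) + (-0.175) + (+0.593) + (+0.5) + (-0.108) = -0.5 W/m²/K.
ΔT = −F/λ = −14/(-0.5) = 28.0 °C.

28.0 °C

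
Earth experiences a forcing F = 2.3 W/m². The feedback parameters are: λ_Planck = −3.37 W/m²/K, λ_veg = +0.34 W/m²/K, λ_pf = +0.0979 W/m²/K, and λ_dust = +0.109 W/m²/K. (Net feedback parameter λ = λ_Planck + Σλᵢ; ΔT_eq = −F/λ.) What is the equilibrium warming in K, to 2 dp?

0.81 K

Net feedback parameter λ = (−3.37) + (+0.34) + (+0.0979) + (+0.109) = -2.8231 W/m²/K.
ΔT = −F/λ = −2.3/(-2.8231) = 0.81 K.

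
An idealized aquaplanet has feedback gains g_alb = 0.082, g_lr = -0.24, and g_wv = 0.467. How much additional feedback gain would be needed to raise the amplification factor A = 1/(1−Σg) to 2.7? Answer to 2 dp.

0.32

Current total gain = 0.309.
Target gain for A = 2.7: g* = 1 − 1/2.7 = 0.6296.
Additional gain needed = 0.6296 − 0.309 = 0.32.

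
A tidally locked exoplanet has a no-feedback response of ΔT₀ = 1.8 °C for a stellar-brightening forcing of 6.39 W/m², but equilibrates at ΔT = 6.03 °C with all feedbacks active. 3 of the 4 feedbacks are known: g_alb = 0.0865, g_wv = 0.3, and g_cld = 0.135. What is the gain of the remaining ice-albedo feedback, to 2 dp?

0.18

Amplification A = ΔT/ΔT₀ = 6.03/1.8 = 3.35.
Total gain g = 1 − 1/A = 1 − 1/3.35 = 0.7015.
Known gains sum to 0.0865 + 0.3 + 0.135 = 0.5215.
g_ice = 0.7015 − 0.5215 = 0.18.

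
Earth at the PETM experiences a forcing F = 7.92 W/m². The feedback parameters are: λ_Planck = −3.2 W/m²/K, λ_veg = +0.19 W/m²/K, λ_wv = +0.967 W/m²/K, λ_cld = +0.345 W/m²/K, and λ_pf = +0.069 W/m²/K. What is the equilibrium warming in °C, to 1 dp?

4.9 °C

Net feedback parameter λ = (−3.2) + (+0.19) + (+0.967) + (+0.345) + (+0.069) = -1.629 W/m²/K.
ΔT = −F/λ = −7.92/(-1.629) = 4.9 °C.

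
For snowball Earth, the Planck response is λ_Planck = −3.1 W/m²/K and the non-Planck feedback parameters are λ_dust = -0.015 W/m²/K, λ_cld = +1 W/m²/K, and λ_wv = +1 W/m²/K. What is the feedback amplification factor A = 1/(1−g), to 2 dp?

Convert to gains: g_dust = -0.015/3.1 = -0.004839; g_cld = 1/3.1 = 0.3226; g_wv = 1/3.1 = 0.3226.
Total gain g = 0.640361.
A = 1/(1 − 0.640361) = 2.78.

2.78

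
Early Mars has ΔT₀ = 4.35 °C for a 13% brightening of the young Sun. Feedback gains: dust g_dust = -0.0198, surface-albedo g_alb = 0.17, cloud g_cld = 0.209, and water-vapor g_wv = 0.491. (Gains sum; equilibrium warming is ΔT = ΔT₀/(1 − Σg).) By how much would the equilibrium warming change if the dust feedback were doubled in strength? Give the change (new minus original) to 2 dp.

Original: g = 0.8502, ΔT = 4.35/(1−0.8502) = 29.0387 °C.
With doubled dust: g' = 0.8304, ΔT' = 4.35/(1−0.8304) = 25.6486 °C.
Change = 25.6486 − 29.0387 = -3.39 °C.

-3.39 °C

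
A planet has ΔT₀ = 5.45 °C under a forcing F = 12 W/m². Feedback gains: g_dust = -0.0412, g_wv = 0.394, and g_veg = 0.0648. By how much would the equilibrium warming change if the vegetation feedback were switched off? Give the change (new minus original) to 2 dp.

-0.94 °C

Original: g = 0.4176, ΔT = 5.45/(1−0.4176) = 9.3578 °C.
Without vegetation: g' = 0.3528, ΔT' = 5.45/(1−0.3528) = 8.4209 °C.
Change = 8.4209 − 9.3578 = -0.94 °C.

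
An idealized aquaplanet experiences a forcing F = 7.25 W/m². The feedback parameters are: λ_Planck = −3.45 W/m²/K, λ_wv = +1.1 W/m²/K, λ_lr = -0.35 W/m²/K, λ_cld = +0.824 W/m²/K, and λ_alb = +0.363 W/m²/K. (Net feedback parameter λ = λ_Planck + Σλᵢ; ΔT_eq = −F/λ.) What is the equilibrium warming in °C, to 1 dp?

Net feedback parameter λ = (−3.45) + (+1.1) + (-0.35) + (+0.824) + (+0.363) = -1.513 W/m²/K.
ΔT = −F/λ = −7.25/(-1.513) = 4.8 °C.

4.8 °C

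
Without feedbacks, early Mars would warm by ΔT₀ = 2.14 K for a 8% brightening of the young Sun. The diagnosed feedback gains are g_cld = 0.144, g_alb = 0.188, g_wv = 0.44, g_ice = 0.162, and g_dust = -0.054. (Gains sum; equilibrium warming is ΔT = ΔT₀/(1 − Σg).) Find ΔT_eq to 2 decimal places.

Total gain g = 0.144 + 0.188 + 0.44 + 0.162 − 0.054 = 0.88.
Amplification A = 1/(1 − 0.88) = 8.333.
ΔT = 2.14 × 8.333 = 17.83 K.

17.83 K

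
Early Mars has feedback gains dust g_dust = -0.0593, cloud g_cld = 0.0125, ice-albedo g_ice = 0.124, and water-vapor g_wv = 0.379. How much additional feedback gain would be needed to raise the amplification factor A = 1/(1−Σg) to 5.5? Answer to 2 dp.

0.36

Current total gain = 0.4562.
Target gain for A = 5.5: g* = 1 − 1/5.5 = 0.8182.
Additional gain needed = 0.8182 − 0.4562 = 0.36.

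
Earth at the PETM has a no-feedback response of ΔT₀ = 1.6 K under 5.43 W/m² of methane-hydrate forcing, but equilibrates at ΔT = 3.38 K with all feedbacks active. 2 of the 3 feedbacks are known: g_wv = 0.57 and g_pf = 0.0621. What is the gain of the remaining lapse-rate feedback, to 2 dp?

Amplification A = ΔT/ΔT₀ = 3.38/1.6 = 2.112.
Total gain g = 1 − 1/A = 1 − 1/2.112 = 0.5265.
Known gains sum to 0.57 + 0.0621 = 0.6321.
g_lr = 0.5265 − 0.6321 = -0.11.

-0.11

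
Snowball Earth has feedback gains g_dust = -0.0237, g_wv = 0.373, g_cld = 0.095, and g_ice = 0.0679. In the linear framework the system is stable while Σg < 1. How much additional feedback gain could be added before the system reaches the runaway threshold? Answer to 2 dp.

Current total gain = -0.0237 + 0.373 + 0.095 + 0.0679 = 0.5122.
Margin to runaway = 1 − 0.5122 = 0.49.

0.49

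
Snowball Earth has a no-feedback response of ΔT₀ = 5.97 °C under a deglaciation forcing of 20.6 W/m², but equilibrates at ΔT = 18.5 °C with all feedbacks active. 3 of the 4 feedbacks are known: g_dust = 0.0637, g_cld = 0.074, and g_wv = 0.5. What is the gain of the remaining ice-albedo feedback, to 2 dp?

0.04

Amplification A = ΔT/ΔT₀ = 18.5/5.97 = 3.099.
Total gain g = 1 − 1/A = 1 − 1/3.099 = 0.6773.
Known gains sum to 0.0637 + 0.074 + 0.5 = 0.6377.
g_ice = 0.6773 − 0.6377 = 0.04.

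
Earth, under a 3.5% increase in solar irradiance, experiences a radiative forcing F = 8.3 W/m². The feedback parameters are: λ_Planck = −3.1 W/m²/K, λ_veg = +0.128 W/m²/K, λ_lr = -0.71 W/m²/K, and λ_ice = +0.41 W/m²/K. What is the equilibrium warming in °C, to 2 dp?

Net feedback parameter λ = (−3.1) + (+0.128) + (-0.71) + (+0.41) = -3.272 W/m²/K.
ΔT = −F/λ = −8.3/(-3.272) = 2.54 °C.

2.54 °C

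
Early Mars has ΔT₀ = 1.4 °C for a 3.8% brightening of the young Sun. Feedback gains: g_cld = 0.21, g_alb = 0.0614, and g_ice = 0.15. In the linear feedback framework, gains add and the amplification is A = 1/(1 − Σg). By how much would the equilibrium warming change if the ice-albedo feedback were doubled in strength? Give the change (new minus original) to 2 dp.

Original: g = 0.4214, ΔT = 1.4/(1−0.4214) = 2.4196 °C.
With doubled ice-albedo: g' = 0.5714, ΔT' = 1.4/(1−0.5714) = 3.2664 °C.
Change = 3.2664 − 2.4196 = 0.85 °C.

0.85 °C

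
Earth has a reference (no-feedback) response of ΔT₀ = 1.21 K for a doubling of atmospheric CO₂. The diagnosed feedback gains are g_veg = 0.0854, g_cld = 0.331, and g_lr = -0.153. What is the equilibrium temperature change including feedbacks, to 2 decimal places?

1.64 K

Total gain g = 0.0854 + 0.331 − 0.153 = 0.2634.
Amplification A = 1/(1 − 0.2634) = 1.358.
ΔT = 1.21 × 1.358 = 1.64 K.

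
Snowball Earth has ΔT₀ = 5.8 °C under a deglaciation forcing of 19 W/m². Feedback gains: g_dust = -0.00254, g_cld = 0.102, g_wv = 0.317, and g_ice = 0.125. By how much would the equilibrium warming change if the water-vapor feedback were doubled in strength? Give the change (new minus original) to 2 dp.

28.33 °C

Original: g = 0.54146, ΔT = 5.8/(1−0.54146) = 12.6488 °C.
With doubled water-vapor: g' = 0.85846, ΔT' = 5.8/(1−0.85846) = 40.9778 °C.
Change = 40.9778 − 12.6488 = 28.33 °C.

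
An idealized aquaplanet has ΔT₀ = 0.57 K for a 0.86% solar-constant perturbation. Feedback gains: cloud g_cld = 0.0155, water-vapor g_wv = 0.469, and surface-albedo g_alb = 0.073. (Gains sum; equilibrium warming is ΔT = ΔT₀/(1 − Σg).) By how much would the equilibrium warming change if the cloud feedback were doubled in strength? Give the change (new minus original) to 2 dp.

Original: g = 0.5575, ΔT = 0.57/(1−0.5575) = 1.2881 K.
With doubled cloud: g' = 0.573, ΔT' = 0.57/(1−0.573) = 1.3349 K.
Change = 1.3349 − 1.2881 = 0.05 K.

0.05 K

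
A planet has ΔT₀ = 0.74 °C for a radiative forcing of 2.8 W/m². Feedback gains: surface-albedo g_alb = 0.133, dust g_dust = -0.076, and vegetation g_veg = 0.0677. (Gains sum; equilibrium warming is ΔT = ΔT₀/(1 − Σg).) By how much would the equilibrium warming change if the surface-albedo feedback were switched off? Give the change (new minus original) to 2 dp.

Original: g = 0.1247, ΔT = 0.74/(1−0.1247) = 0.8454 °C.
Without surface-albedo: g' = -0.0083, ΔT' = 0.74/(1+0.0083) = 0.7339 °C.
Change = 0.7339 − 0.8454 = -0.11 °C.

-0.11 °C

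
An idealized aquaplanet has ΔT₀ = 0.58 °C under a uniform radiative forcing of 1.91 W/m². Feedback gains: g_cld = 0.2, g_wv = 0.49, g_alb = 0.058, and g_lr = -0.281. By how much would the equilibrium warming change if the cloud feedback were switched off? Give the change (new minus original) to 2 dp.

Original: g = 0.467, ΔT = 0.58/(1−0.467) = 1.0882 °C.
Without cloud: g' = 0.267, ΔT' = 0.58/(1−0.267) = 0.7913 °C.
Change = 0.7913 − 1.0882 = -0.30 °C.

-0.30 °C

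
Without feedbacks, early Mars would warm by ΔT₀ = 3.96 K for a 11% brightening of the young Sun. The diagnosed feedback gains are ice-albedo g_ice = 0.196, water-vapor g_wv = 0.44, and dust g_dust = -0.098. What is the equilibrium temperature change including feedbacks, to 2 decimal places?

Total gain g = 0.196 + 0.44 − 0.098 = 0.538.
Amplification A = 1/(1 − 0.538) = 2.165.
ΔT = 3.96 × 2.165 = 8.57 K.

8.57 K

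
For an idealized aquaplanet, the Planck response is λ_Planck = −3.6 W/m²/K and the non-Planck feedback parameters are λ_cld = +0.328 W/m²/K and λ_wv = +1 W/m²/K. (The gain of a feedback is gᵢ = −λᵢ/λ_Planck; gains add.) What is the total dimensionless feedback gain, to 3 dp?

0.369

Convert to gains: g_cld = 0.328/3.6 = 0.09111; g_wv = 1/3.6 = 0.2778.
Total gain g = 0.36891.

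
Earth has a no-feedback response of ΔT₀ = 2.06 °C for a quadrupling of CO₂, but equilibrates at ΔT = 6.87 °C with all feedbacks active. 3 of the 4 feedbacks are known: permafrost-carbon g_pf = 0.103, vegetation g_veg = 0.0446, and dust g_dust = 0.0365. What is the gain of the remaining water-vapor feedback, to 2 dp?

Amplification A = ΔT/ΔT₀ = 6.87/2.06 = 3.335.
Total gain g = 1 − 1/A = 1 − 1/3.335 = 0.7001.
Known gains sum to 0.103 + 0.0446 + 0.0365 = 0.1841.
g_wv = 0.7001 − 0.1841 = 0.52.

0.52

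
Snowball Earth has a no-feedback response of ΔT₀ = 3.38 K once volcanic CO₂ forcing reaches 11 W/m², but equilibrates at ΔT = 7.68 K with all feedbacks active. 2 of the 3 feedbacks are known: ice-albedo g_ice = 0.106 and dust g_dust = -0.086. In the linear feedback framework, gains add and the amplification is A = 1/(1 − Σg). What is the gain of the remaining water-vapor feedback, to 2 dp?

Amplification A = ΔT/ΔT₀ = 7.68/3.38 = 2.272.
Total gain g = 1 − 1/A = 1 − 1/2.272 = 0.5599.
Known gains sum to 0.106 − 0.086 = 0.02.
g_wv = 0.5599 − 0.02 = 0.54.

0.54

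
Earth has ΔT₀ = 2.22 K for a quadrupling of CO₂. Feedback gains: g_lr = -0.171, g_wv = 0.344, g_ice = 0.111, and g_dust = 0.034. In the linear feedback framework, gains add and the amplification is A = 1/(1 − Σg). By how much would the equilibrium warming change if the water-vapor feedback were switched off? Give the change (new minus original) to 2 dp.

Original: g = 0.318, ΔT = 2.22/(1−0.318) = 3.2551 K.
Without water-vapor: g' = -0.026, ΔT' = 2.22/(1+0.026) = 2.1637 K.
Change = 2.1637 − 3.2551 = -1.09 K.

-1.09 K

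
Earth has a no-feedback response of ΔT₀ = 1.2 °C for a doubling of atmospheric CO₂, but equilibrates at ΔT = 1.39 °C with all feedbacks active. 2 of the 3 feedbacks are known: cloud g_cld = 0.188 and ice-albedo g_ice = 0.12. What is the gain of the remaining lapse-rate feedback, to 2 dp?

Amplification A = ΔT/ΔT₀ = 1.39/1.2 = 1.158.
Total gain g = 1 − 1/A = 1 − 1/1.158 = 0.1364.
Known gains sum to 0.188 + 0.12 = 0.308.
g_lr = 0.1364 − 0.308 = -0.17.

-0.17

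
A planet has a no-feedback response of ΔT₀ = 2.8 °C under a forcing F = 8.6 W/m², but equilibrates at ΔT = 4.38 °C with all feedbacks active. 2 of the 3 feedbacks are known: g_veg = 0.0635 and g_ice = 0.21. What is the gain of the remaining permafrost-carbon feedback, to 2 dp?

0.09

Amplification A = ΔT/ΔT₀ = 4.38/2.8 = 1.564.
Total gain g = 1 − 1/A = 1 − 1/1.564 = 0.3606.
Known gains sum to 0.0635 + 0.21 = 0.2735.
g_pf = 0.3606 − 0.2735 = 0.09.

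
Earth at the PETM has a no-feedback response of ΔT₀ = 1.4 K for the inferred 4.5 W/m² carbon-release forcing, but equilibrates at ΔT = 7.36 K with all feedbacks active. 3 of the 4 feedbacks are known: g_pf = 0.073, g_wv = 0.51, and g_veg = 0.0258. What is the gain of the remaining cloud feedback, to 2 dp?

Amplification A = ΔT/ΔT₀ = 7.36/1.4 = 5.257.
Total gain g = 1 − 1/A = 1 − 1/5.257 = 0.8098.
Known gains sum to 0.073 + 0.51 + 0.0258 = 0.6088.
g_cld = 0.8098 − 0.6088 = 0.20.

0.20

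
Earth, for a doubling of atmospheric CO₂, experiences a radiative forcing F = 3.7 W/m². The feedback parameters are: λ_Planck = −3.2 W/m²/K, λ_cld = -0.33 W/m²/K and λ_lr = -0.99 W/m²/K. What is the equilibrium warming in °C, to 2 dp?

Net feedback parameter λ = (−3.2) + (-0.33) + (-0.99) = -4.52 W/m²/K.
ΔT = −F/λ = −3.7/(-4.52) = 0.82 °C.

0.82 °C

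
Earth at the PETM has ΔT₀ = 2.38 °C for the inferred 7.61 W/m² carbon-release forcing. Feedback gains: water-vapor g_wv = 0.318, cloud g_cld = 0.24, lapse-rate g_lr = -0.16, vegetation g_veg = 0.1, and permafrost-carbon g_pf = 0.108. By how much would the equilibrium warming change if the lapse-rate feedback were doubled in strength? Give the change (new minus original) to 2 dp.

Original: g = 0.606, ΔT = 2.38/(1−0.606) = 6.0406 °C.
With doubled lapse-rate: g' = 0.446, ΔT' = 2.38/(1−0.446) = 4.2960 °C.
Change = 4.2960 − 6.0406 = -1.74 °C.

-1.74 °C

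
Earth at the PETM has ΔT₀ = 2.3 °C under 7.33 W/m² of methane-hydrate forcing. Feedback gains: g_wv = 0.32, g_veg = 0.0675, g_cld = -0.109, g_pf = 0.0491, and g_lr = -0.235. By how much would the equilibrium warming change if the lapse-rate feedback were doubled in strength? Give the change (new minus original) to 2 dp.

Original: g = 0.0926, ΔT = 2.3/(1−0.0926) = 2.5347 °C.
With doubled lapse-rate: g' = -0.1424, ΔT' = 2.3/(1+0.1424) = 2.0133 °C.
Change = 2.0133 − 2.5347 = -0.52 °C.

-0.52 °C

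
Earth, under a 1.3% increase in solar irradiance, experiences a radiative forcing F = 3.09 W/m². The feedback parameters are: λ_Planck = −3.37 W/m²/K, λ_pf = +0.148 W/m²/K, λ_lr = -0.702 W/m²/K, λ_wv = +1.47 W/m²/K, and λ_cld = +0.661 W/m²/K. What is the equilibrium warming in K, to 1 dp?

Net feedback parameter λ = (−3.37) + (+0.148) + (-0.702) + (+1.47) + (+0.661) = -1.793 W/m²/K.
ΔT = −F/λ = −3.09/(-1.793) = 1.7 K.

1.7 K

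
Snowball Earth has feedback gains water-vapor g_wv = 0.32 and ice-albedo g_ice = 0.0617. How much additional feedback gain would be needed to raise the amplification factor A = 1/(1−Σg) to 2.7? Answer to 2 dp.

Current total gain = 0.3817.
Target gain for A = 2.7: g* = 1 − 1/2.7 = 0.6296.
Additional gain needed = 0.6296 − 0.3817 = 0.25.

0.25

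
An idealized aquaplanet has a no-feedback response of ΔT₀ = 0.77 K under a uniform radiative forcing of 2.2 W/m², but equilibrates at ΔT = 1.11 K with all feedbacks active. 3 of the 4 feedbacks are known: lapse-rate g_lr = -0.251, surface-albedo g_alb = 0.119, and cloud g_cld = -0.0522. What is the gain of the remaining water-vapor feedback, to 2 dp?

0.49

Amplification A = ΔT/ΔT₀ = 1.11/0.77 = 1.442.
Total gain g = 1 − 1/A = 1 − 1/1.442 = 0.3065.
Known gains sum to -0.251 + 0.119 − 0.0522 = -0.1842.
g_wv = 0.3065 + 0.1842 = 0.49.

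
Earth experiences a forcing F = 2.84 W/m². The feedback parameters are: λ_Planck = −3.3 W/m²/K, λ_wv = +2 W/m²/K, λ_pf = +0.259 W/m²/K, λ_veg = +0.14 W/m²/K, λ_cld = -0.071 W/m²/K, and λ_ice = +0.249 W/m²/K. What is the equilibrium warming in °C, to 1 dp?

Net feedback parameter λ = (−3.3) + (+2) + (+0.259) + (+0.14) + (-0.071) + (+0.249) = -0.723 W/m²/K.
ΔT = −F/λ = −2.84/(-0.723) = 3.9 °C.

3.9 °C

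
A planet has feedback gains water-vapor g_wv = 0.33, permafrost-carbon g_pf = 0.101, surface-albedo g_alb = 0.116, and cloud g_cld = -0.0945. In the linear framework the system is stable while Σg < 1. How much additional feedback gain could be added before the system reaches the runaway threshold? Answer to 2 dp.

Current total gain = 0.33 + 0.101 + 0.116 − 0.0945 = 0.4525.
Margin to runaway = 1 − 0.4525 = 0.55.

0.55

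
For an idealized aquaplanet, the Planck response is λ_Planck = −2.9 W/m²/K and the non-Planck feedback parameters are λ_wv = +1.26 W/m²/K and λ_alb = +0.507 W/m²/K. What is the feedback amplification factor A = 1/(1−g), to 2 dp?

Convert to gains: g_wv = 1.26/2.9 = 0.4345; g_alb = 0.507/2.9 = 0.1748.
Total gain g = 0.6093.
A = 1/(1 − 0.6093) = 2.56.

2.56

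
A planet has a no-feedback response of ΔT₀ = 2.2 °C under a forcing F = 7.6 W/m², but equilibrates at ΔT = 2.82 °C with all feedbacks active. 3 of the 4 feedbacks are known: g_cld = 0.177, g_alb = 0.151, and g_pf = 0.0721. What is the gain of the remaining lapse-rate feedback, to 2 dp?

Amplification A = ΔT/ΔT₀ = 2.82/2.2 = 1.282.
Total gain g = 1 − 1/A = 1 − 1/1.282 = 0.22.
Known gains sum to 0.177 + 0.151 + 0.0721 = 0.4001.
g_lr = 0.22 − 0.4001 = -0.18.

-0.18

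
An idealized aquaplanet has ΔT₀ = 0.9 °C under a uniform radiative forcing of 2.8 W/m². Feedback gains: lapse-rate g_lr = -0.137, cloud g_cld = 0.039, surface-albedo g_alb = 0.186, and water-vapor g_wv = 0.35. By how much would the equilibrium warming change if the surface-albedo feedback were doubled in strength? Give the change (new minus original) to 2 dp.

0.79 °C

Original: g = 0.438, ΔT = 0.9/(1−0.438) = 1.6014 °C.
With doubled surface-albedo: g' = 0.624, ΔT' = 0.9/(1−0.624) = 2.3936 °C.
Change = 2.3936 − 1.6014 = 0.79 °C.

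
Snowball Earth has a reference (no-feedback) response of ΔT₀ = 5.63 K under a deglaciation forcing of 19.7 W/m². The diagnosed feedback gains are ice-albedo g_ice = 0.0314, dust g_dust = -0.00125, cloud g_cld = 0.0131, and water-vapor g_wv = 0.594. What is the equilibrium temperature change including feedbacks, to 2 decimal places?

Total gain g = 0.0314 − 0.00125 + 0.0131 + 0.594 = 0.63725.
Amplification A = 1/(1 − 0.63725) = 2.757.
ΔT = 5.63 × 2.757 = 15.52 K.

15.52 K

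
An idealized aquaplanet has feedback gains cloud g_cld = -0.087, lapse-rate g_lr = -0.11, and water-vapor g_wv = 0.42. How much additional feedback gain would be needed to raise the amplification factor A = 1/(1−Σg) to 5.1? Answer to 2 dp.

0.58

Current total gain = 0.223.
Target gain for A = 5.1: g* = 1 − 1/5.1 = 0.8039.
Additional gain needed = 0.8039 − 0.223 = 0.58.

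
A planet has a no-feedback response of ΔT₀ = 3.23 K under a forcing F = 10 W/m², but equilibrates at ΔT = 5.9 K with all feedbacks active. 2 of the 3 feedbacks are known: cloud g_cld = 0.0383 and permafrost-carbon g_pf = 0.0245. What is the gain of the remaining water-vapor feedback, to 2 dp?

Amplification A = ΔT/ΔT₀ = 5.9/3.23 = 1.827.
Total gain g = 1 − 1/A = 1 − 1/1.827 = 0.4527.
Known gains sum to 0.0383 + 0.0245 = 0.0628.
g_wv = 0.4527 − 0.0628 = 0.39.

0.39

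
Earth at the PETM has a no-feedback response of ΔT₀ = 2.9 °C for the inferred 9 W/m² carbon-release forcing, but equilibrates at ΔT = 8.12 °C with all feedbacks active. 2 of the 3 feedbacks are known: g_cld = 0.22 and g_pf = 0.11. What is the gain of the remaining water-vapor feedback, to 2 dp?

Amplification A = ΔT/ΔT₀ = 8.12/2.9 = 2.8.
Total gain g = 1 − 1/A = 1 − 1/2.8 = 0.6429.
Known gains sum to 0.22 + 0.11 = 0.33.
g_wv = 0.6429 − 0.33 = 0.31.

0.31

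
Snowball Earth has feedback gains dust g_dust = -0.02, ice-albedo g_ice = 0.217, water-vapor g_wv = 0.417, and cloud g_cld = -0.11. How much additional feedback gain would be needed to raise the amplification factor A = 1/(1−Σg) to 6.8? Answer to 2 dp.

0.35

Current total gain = 0.504.
Target gain for A = 6.8: g* = 1 − 1/6.8 = 0.8529.
Additional gain needed = 0.8529 − 0.504 = 0.35.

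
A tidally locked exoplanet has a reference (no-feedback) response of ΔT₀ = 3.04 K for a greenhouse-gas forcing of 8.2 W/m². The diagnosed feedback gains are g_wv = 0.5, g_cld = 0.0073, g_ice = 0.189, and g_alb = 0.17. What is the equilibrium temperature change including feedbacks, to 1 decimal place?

22.7 K

Total gain g = 0.5 + 0.0073 + 0.189 + 0.17 = 0.8663.
Amplification A = 1/(1 − 0.8663) = 7.479.
ΔT = 3.04 × 7.479 = 22.7 K.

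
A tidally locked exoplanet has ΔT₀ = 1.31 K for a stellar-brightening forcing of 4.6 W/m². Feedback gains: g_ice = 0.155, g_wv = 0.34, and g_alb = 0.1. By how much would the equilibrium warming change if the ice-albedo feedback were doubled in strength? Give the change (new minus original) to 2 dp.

2.01 K

Original: g = 0.595, ΔT = 1.31/(1−0.595) = 3.2346 K.
With doubled ice-albedo: g' = 0.75, ΔT' = 1.31/(1−0.75) = 5.2400 K.
Change = 5.2400 − 3.2346 = 2.01 K.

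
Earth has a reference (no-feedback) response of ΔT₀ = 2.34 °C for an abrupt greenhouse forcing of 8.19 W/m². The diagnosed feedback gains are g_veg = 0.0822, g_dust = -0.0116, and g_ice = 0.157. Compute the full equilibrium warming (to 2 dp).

Total gain g = 0.0822 − 0.0116 + 0.157 = 0.2276.
Amplification A = 1/(1 − 0.2276) = 1.295.
ΔT = 2.34 × 1.295 = 3.03 °C.

3.03 °C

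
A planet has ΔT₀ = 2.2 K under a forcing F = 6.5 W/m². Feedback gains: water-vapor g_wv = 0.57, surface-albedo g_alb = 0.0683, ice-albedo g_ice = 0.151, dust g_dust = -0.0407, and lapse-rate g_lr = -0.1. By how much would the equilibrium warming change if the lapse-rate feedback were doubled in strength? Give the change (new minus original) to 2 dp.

Original: g = 0.6486, ΔT = 2.2/(1−0.6486) = 6.2607 K.
With doubled lapse-rate: g' = 0.5486, ΔT' = 2.2/(1−0.5486) = 4.8737 K.
Change = 4.8737 − 6.2607 = -1.39 K.

-1.39 K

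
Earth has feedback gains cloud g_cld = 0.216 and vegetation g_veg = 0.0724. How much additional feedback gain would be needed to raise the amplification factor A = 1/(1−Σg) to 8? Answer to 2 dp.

0.59

Current total gain = 0.2884.
Target gain for A = 8: g* = 1 − 1/8 = 0.875.
Additional gain needed = 0.875 − 0.2884 = 0.59.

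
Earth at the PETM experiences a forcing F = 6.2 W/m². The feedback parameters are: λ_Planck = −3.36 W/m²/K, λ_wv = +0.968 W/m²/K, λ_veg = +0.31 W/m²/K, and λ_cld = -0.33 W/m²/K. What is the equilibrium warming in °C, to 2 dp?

Net feedback parameter λ = (−3.36) + (+0.968) + (+0.31) + (-0.33) = -2.412 W/m²/K.
ΔT = −F/λ = −6.2/(-2.412) = 2.57 °C.

2.57 °C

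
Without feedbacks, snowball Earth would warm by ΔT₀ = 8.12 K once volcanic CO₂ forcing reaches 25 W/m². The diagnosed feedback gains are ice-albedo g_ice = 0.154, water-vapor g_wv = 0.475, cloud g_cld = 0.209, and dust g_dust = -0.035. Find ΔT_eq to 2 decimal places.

Total gain g = 0.154 + 0.475 + 0.209 − 0.035 = 0.803.
Amplification A = 1/(1 − 0.803) = 5.076.
ΔT = 8.12 × 5.076 = 41.22 K.

41.22 K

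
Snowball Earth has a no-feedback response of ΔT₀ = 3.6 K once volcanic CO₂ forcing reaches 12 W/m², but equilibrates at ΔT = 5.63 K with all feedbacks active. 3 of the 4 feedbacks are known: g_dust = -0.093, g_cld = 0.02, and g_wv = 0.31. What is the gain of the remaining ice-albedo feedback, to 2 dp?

Amplification A = ΔT/ΔT₀ = 5.63/3.6 = 1.564.
Total gain g = 1 − 1/A = 1 − 1/1.564 = 0.3606.
Known gains sum to -0.093 + 0.02 + 0.31 = 0.237.
g_ice = 0.3606 − 0.237 = 0.12.

0.12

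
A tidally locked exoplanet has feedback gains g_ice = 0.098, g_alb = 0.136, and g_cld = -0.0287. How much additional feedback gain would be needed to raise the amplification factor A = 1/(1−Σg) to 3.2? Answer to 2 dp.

0.48

Current total gain = 0.2053.
Target gain for A = 3.2: g* = 1 − 1/3.2 = 0.6875.
Additional gain needed = 0.6875 − 0.2053 = 0.48.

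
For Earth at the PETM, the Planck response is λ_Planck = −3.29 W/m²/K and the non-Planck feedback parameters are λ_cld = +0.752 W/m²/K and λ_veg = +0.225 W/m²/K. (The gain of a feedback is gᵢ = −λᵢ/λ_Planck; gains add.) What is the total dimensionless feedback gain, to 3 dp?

0.297

Convert to gains: g_cld = 0.752/3.29 = 0.2286; g_veg = 0.225/3.29 = 0.06839.
Total gain g = 0.29699.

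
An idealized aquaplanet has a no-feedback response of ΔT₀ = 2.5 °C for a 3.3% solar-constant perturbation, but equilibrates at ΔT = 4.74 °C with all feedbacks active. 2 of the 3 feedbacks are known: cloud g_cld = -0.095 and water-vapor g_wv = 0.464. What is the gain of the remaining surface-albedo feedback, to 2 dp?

Amplification A = ΔT/ΔT₀ = 4.74/2.5 = 1.896.
Total gain g = 1 − 1/A = 1 − 1/1.896 = 0.4726.
Known gains sum to -0.095 + 0.464 = 0.369.
g_alb = 0.4726 − 0.369 = 0.10.

0.10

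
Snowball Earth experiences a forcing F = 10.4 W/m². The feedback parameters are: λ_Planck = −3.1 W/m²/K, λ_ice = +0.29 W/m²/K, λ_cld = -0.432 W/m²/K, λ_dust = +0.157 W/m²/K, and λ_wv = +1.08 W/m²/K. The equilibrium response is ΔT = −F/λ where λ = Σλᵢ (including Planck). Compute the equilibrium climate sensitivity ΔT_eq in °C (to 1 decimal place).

Net feedback parameter λ = (−3.1) + (+0.29) + (-0.432) + (+0.157) + (+1.08) = -2.005 W/m²/K.
ΔT = −F/λ = −10.4/(-2.005) = 5.2 °C.

5.2 °C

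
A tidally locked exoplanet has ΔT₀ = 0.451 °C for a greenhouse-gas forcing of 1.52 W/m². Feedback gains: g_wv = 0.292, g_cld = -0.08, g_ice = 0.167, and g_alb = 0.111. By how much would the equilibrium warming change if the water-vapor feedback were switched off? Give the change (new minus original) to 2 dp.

Original: g = 0.49, ΔT = 0.451/(1−0.49) = 0.8843 °C.
Without water-vapor: g' = 0.198, ΔT' = 0.451/(1−0.198) = 0.5623 °C.
Change = 0.5623 − 0.8843 = -0.32 °C.

-0.32 °C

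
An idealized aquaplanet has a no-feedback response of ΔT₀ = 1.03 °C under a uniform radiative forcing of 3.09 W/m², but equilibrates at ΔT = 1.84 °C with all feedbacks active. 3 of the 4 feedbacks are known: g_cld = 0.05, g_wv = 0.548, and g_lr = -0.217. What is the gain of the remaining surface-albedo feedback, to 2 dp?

0.06

Amplification A = ΔT/ΔT₀ = 1.84/1.03 = 1.786.
Total gain g = 1 − 1/A = 1 − 1/1.786 = 0.4401.
Known gains sum to 0.05 + 0.548 − 0.217 = 0.381.
g_alb = 0.4401 − 0.381 = 0.06.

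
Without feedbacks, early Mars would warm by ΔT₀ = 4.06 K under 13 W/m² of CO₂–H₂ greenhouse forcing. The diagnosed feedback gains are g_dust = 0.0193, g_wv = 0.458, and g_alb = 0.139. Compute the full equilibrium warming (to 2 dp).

Total gain g = 0.0193 + 0.458 + 0.139 = 0.6163.
Amplification A = 1/(1 − 0.6163) = 2.606.
ΔT = 4.06 × 2.606 = 10.58 K.

10.58 K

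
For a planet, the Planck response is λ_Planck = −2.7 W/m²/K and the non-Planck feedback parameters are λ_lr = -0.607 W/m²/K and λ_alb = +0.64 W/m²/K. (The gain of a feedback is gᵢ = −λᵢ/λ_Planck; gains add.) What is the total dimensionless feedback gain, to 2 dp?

Convert to gains: g_lr = -0.607/2.7 = -0.2248; g_alb = 0.64/2.7 = 0.237.
Total gain g = 0.0122.

0.01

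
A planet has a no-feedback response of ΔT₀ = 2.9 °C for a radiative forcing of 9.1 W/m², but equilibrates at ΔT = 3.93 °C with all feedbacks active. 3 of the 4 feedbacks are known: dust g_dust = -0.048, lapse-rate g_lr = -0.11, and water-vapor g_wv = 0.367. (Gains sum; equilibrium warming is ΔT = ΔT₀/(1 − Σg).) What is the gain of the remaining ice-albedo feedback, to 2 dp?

0.05

Amplification A = ΔT/ΔT₀ = 3.93/2.9 = 1.355.
Total gain g = 1 − 1/A = 1 − 1/1.355 = 0.262.
Known gains sum to -0.048 − 0.11 + 0.367 = 0.209.
g_ice = 0.262 − 0.209 = 0.05.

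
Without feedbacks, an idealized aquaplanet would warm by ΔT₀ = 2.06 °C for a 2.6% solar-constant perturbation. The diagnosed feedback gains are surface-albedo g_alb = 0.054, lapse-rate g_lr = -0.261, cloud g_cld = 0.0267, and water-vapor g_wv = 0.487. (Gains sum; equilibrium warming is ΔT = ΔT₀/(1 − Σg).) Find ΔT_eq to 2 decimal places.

2.97 °C

Total gain g = 0.054 − 0.261 + 0.0267 + 0.487 = 0.3067.
Amplification A = 1/(1 − 0.3067) = 1.442.
ΔT = 2.06 × 1.442 = 2.97 °C.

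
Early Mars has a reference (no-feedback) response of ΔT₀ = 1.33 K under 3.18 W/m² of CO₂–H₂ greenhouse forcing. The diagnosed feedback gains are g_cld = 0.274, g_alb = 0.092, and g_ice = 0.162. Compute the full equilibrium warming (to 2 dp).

2.82 K

Total gain g = 0.274 + 0.092 + 0.162 = 0.528.
Amplification A = 1/(1 − 0.528) = 2.119.
ΔT = 1.33 × 2.119 = 2.82 K.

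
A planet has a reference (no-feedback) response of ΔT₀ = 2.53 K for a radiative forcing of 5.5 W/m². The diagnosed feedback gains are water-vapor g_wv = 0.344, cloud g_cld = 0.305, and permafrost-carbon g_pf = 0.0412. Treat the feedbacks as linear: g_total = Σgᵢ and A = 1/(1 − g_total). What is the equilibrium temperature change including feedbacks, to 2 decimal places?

8.17 K

Total gain g = 0.344 + 0.305 + 0.0412 = 0.6902.
Amplification A = 1/(1 − 0.6902) = 3.228.
ΔT = 2.53 × 3.228 = 8.17 K.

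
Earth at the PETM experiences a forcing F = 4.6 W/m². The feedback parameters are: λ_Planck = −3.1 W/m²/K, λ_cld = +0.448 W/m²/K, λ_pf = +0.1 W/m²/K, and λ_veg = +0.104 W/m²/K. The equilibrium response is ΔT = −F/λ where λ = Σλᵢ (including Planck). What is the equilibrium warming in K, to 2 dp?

Net feedback parameter λ = (−3.1) + (+0.448) + (+0.1) + (+0.104) = -2.448 W/m²/K.
ΔT = −F/λ = −4.6/(-2.448) = 1.88 K.

1.88 K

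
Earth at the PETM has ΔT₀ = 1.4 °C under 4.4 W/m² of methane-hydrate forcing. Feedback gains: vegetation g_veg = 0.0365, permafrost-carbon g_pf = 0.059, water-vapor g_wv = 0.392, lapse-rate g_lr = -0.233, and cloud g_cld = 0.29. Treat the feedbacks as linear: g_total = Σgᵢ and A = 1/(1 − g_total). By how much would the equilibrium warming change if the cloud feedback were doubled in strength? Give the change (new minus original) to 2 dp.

Original: g = 0.5445, ΔT = 1.4/(1−0.5445) = 3.0735 °C.
With doubled cloud: g' = 0.8345, ΔT' = 1.4/(1−0.8345) = 8.4592 °C.
Change = 8.4592 − 3.0735 = 5.39 °C.

5.39 °C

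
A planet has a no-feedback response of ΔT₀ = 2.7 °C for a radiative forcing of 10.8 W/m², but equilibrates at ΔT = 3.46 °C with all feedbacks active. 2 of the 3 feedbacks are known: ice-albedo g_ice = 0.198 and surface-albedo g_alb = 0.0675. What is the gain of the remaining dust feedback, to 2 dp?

Amplification A = ΔT/ΔT₀ = 3.46/2.7 = 1.281.
Total gain g = 1 − 1/A = 1 − 1/1.281 = 0.2194.
Known gains sum to 0.198 + 0.0675 = 0.2655.
g_dust = 0.2194 − 0.2655 = -0.05.

-0.05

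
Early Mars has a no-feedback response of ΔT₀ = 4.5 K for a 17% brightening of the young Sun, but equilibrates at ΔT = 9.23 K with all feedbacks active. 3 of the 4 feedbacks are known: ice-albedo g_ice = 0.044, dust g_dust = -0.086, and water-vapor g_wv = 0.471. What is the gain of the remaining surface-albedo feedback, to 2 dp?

Amplification A = ΔT/ΔT₀ = 9.23/4.5 = 2.051.
Total gain g = 1 − 1/A = 1 − 1/2.051 = 0.5124.
Known gains sum to 0.044 − 0.086 + 0.471 = 0.429.
g_alb = 0.5124 − 0.429 = 0.08.

0.08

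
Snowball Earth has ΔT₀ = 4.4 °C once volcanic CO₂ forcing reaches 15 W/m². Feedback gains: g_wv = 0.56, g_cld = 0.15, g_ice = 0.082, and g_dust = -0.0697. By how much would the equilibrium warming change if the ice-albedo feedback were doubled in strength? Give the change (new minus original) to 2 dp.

6.64 °C

Original: g = 0.7223, ΔT = 4.4/(1−0.7223) = 15.8444 °C.
With doubled ice-albedo: g' = 0.8043, ΔT' = 4.4/(1−0.8043) = 22.4834 °C.
Change = 22.4834 − 15.8444 = 6.64 °C.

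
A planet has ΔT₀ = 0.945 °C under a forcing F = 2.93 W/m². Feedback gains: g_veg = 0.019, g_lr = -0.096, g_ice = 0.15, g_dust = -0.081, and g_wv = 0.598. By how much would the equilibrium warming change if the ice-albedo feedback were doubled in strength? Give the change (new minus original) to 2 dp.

1.33 °C

Original: g = 0.59, ΔT = 0.945/(1−0.59) = 2.3049 °C.
With doubled ice-albedo: g' = 0.74, ΔT' = 0.945/(1−0.74) = 3.6346 °C.
Change = 3.6346 − 2.3049 = 1.33 °C.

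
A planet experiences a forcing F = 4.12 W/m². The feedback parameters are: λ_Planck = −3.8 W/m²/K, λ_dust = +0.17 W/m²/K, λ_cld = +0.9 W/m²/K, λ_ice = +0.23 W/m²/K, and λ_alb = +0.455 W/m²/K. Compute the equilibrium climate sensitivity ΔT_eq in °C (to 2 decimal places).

Net feedback parameter λ = (−3.8) + (+0.17) + (+0.9) + (+0.23) + (+0.455) = -2.045 W/m²/K.
ΔT = −F/λ = −4.12/(-2.045) = 2.01 °C.

2.01 °C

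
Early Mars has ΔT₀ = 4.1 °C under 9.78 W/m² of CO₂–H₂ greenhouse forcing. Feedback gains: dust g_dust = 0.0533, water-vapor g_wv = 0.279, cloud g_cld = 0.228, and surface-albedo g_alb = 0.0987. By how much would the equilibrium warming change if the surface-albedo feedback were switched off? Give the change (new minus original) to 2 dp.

Original: g = 0.659, ΔT = 4.1/(1−0.659) = 12.0235 °C.
Without surface-albedo: g' = 0.5603, ΔT' = 4.1/(1−0.5603) = 9.3245 °C.
Change = 9.3245 − 12.0235 = -2.70 °C.

-2.70 °C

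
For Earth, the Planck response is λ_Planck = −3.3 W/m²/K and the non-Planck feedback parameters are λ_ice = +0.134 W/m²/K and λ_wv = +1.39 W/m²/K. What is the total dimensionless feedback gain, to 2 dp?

0.46

Convert to gains: g_ice = 0.134/3.3 = 0.04061; g_wv = 1.39/3.3 = 0.4212.
Total gain g = 0.46181.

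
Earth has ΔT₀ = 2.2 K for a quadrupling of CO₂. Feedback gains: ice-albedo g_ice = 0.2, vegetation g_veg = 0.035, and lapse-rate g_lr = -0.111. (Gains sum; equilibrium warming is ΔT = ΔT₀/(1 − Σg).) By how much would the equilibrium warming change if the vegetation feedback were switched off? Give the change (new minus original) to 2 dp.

Original: g = 0.124, ΔT = 2.2/(1−0.124) = 2.5114 K.
Without vegetation: g' = 0.089, ΔT' = 2.2/(1−0.089) = 2.4149 K.
Change = 2.4149 − 2.5114 = -0.10 K.

-0.10 K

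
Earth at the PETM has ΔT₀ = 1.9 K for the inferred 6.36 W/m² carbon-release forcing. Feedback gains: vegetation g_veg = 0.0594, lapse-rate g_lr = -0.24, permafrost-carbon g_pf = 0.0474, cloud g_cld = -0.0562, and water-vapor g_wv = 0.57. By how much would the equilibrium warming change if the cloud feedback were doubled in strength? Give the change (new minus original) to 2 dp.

-0.26 K

Original: g = 0.3806, ΔT = 1.9/(1−0.3806) = 3.0675 K.
With doubled cloud: g' = 0.3244, ΔT' = 1.9/(1−0.3244) = 2.8123 K.
Change = 2.8123 − 3.0675 = -0.26 K.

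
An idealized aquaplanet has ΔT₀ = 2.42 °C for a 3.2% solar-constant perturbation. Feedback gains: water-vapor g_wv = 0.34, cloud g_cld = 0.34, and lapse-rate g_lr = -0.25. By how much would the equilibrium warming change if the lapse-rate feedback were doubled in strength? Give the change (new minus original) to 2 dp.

Original: g = 0.43, ΔT = 2.42/(1−0.43) = 4.2456 °C.
With doubled lapse-rate: g' = 0.18, ΔT' = 2.42/(1−0.18) = 2.9512 °C.
Change = 2.9512 − 4.2456 = -1.29 °C.

-1.29 °C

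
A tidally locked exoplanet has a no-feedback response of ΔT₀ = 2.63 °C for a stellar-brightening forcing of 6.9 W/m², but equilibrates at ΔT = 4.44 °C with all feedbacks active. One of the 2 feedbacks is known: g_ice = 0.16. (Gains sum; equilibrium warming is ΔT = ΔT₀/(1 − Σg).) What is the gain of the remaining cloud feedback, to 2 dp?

0.25

Amplification A = ΔT/ΔT₀ = 4.44/2.63 = 1.688.
Total gain g = 1 − 1/A = 1 − 1/1.688 = 0.4076.
The known gain is 0.16.
g_cld = 0.4076 − 0.16 = 0.25.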